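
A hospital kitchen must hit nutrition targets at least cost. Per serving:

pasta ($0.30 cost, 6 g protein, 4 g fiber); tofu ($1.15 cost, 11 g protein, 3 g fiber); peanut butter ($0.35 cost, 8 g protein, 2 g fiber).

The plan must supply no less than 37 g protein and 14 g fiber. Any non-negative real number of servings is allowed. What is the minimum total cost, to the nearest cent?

$1.69

For a min-cost LP with two ≥-constraints, a basic feasible solution has at most two positive variables.
pasta only: max(37/6, 14/4) = 6.167 servings → $1.85.
tofu only: max(37/11, 14/3) = 4.667 servings → $5.37.
peanut butter only: max(37/8, 14/2) = 7 servings → $2.45.
pasta + tofu with both tight: 1.654 servings and 2.462 servings → $3.33.
pasta + peanut butter with both tight: 1.9 servings and 3.2 servings → $1.69.
tofu + peanut butter: intersection lies outside the first quadrant.
So the least-cost plan costs $1.69.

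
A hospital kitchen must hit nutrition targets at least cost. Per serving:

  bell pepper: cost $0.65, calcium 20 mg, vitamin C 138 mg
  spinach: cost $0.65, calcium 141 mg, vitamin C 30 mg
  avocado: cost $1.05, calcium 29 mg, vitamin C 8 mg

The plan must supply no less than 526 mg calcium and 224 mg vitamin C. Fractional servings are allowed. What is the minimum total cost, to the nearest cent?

bell pepper only: max(526/20, 224/138) = 26.3 servings → $17.09.
spinach only: max(526/141, 224/30) = 7.467 servings → $4.85.
avocado only: max(526/29, 224/8) = 28 servings → $29.40.
bell pepper + spinach with both tight: 0.8381 servings and 3.612 servings → $2.89.
bell pepper + avocado with both tight: 0.5955 servings and 17.73 servings → $19.00.
spinach + avocado: intersection lies outside the first quadrant.
Cheapest feasible corner: $2.89.

$2.89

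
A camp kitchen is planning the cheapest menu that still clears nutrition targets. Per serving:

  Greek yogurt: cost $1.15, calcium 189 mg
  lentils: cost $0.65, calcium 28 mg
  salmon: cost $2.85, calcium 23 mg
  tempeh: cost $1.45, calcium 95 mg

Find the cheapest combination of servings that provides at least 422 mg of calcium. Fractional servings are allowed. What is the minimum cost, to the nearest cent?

$2.57

Cost per mg of calcium: Greek yogurt $0.0061, tempeh $0.0153, lentils $0.0232, salmon $0.1239.
With no serving limits, use only Greek yogurt: 422 mg / 189 mg = 2.233 servings × $1.15 = $2.57.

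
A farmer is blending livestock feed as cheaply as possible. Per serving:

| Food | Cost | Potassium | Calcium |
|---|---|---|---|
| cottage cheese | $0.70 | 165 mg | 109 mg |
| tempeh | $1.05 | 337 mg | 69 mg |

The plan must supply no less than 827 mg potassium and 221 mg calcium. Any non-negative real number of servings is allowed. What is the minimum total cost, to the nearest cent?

$2.70

This is a tiny linear program; its minimum lies at a vertex of the feasible set. List the vertices and price them.
cottage cheese only: max(827/165, 221/109) = 5.012 servings → $3.51.
tempeh only: max(827/337, 221/69) = 3.203 servings → $3.36.
cottage cheese + tempeh with both tight: 0.687 servings and 2.118 servings → $2.70.
So the least-cost plan costs $2.70.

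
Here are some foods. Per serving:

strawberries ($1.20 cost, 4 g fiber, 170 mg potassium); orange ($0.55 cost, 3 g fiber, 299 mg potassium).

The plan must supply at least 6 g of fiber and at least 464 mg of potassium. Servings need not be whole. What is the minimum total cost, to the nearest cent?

$1.10

Compare the cost at each extreme point of the feasible region.
strawberries only: max(6/4, 464/170) = 2.729 servings → $3.28.
orange only: max(6/3, 464/299) = 2 servings → $1.10.
strawberries + orange with both tight: 0.586 servings and 1.219 servings → $1.37.
The minimum over all feasible corners is $1.10.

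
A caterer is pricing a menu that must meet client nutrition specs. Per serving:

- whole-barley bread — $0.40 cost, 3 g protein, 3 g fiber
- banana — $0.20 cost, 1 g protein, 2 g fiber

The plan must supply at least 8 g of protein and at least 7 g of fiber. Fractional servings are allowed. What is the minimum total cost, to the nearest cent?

$1.07

Compare the cost at each extreme point of the feasible region.
whole-barley bread only: max(8/3, 7/3) = 2.667 servings → $1.07.
banana only: max(8/1, 7/2) = 8 servings → $1.60.
whole-barley bread + banana: the both-tight solution has a negative serving — not a feasible corner.
Cheapest feasible corner: $1.07.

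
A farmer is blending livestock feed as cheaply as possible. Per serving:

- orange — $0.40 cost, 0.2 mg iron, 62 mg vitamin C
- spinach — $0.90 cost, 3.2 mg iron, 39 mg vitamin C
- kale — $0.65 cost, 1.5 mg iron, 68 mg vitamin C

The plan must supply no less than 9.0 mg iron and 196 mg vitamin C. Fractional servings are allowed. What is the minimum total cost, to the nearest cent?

$2.93

orange only: max(9.0/0.2, 196/62) = 45 servings → $18.00.
spinach only: max(9.0/3.2, 196/39) = 5.026 servings → $4.52.
kale only: max(9.0/1.5, 196/68) = 6 servings → $3.90.
orange + spinach with both tight: 1.449 servings and 2.722 servings → $3.03.
orange + kale with both targets exact would need a negative amount; discard.
spinach + kale with both tight: 1.999 servings and 1.736 servings → $2.93.
So the least-cost plan costs $2.93.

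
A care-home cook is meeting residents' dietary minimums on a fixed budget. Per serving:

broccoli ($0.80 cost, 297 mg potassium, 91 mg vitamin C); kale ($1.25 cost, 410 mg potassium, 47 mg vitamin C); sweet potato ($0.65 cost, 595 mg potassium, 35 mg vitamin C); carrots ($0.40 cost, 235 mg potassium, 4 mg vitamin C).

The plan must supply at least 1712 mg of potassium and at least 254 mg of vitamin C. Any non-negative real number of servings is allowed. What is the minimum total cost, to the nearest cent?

With two linear requirements the optimum uses one or two foods; enumerate the corners.
broccoli only: max(1712/297, 254/91) = 5.764 servings → $4.61.
kale only: max(1712/410, 254/47) = 5.404 servings → $6.76.
sweet potato only: max(1712/595, 254/35) = 7.257 servings → $4.72.
carrots only: max(1712/235, 254/4) = 63.5 servings → $25.40.
broccoli + kale with both tight: 1.014 servings and 3.441 servings → $5.11.
broccoli + sweet potato with both tight: 2.085 servings and 1.837 servings → $2.86.
broccoli + carrots with both tight: 2.616 servings and 3.979 servings → $3.68.
kale + sweet potato with both targets exact would need a negative amount; discard.
kale + carrots: intersection lies outside the first quadrant.
sweet potato + carrots with both targets exact would need a negative amount; discard.
So the least-cost plan costs $2.86.

$2.86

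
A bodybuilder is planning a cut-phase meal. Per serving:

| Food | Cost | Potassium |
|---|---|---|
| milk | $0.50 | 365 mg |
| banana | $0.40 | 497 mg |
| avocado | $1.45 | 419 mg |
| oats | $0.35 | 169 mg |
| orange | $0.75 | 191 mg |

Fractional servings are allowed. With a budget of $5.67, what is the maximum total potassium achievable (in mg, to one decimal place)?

Potassium per dollar: banana 1242, milk 730, oats 482.9, avocado 289, orange 254.7.
With no serving limits, spend the whole cost allowance on banana: $5.67 / $0.40 × 497 mg = 7045.0 mg.

7045.0 mg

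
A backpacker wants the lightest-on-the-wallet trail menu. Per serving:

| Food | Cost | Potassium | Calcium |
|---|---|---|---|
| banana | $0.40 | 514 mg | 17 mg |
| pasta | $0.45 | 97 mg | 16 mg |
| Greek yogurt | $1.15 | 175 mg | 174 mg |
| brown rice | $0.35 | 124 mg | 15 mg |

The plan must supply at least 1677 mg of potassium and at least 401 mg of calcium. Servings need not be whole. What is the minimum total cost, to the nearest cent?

A basic optimal solution has at most two foods positive. Try each food alone and each pair with both targets met exactly.
banana only: max(1677/514, 401/17) = 23.59 servings → $9.44.
pasta only: max(1677/97, 401/16) = 25.06 servings → $11.28.
Greek yogurt only: max(1677/175, 401/174) = 9.583 servings → $11.02.
brown rice only: max(1677/124, 401/15) = 26.73 servings → $9.36.
banana + pasta: the both-tight solution has a negative serving — not a feasible corner.
banana + Greek yogurt with both tight: 2.563 servings and 2.054 servings → $3.39.
banana + brown rice: the both-tight solution has a negative serving — not a feasible corner.
pasta + Greek yogurt with both tight: 15.74 servings and 0.857 servings → $8.07.
pasta + brown rice: intersection lies outside the first quadrant.
Greek yogurt + brown rice with both tight: 1.296 servings and 11.69 servings → $5.58.
The minimum over all feasible corners is $3.39.

$3.39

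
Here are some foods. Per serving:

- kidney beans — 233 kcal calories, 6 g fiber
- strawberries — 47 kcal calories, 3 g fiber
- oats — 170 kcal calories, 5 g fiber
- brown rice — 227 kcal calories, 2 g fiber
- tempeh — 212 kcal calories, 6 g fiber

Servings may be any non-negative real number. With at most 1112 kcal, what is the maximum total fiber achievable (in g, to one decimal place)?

Fiber per kcal: strawberries 0.06383, oats 0.02941, tempeh 0.0283, kidney beans 0.02575, brown rice 0.008811.
With no serving limits, spend the whole calories allowance on strawberries: 1112 kcal / 47 kcal × 3 g = 71.0 g.

71.0 g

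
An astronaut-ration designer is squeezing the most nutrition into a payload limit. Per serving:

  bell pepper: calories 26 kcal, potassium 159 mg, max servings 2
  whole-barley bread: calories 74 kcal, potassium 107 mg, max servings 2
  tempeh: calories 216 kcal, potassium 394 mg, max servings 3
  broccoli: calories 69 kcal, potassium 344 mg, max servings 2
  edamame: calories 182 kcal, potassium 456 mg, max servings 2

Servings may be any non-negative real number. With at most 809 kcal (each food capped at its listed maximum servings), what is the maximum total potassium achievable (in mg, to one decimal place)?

2383.1 mg

Potassium per kcal: bell pepper 6.115, broccoli 4.986, edamame 2.505, tempeh 1.824, whole-barley bread 1.446.
Take 2 servings of bell pepper: uses 52 kcal, +318.0 mg potassium (running total 318.0 mg).
Take 2 servings of broccoli: uses 138 kcal, +688.0 mg potassium (running total 1006.0 mg).
Take 2 servings of edamame: uses 364 kcal, +912.0 mg potassium (running total 1918.0 mg).
Take 1.181 servings of tempeh: uses 255 kcal, +465.1 mg potassium (running total 2383.1 mg).
Greedy by best ratio exhausts the calories allowance optimally: 2383.1 mg.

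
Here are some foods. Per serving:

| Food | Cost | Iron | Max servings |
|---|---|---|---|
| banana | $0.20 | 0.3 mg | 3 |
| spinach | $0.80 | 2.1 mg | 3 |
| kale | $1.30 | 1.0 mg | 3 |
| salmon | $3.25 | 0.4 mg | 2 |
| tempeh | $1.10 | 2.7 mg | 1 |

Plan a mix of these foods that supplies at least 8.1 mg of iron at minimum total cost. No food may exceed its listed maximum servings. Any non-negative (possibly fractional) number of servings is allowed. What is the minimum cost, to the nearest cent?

$3.13

Cost per mg of iron: spinach $0.3810, tempeh $0.4074, banana $0.6667, kale $1.3000, salmon $8.1250.
Take 3 servings of spinach: +6.3 mg iron for $2.40 (total $2.40, still need 1.8 mg).
Take 0.6667 servings of tempeh: +1.8 mg iron for $0.73 (total $3.13, still need 0.0 mg).
Greedy by cheapest-per-mg is optimal for a single linear constraint, so the minimum cost is $3.13.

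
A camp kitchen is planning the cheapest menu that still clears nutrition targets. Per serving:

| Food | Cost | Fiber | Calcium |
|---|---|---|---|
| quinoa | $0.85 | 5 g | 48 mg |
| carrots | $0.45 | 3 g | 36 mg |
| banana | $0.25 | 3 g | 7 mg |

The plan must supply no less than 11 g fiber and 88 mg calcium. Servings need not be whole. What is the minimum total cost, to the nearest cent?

$1.35

Two binding constraints pin down two serving amounts, so the optimal mix uses at most two foods. The candidates are each food alone (scaled to the tighter of fiber/calcium) and each pair with both constraints tight.
quinoa only: max(11/5, 88/48) = 2.2 servings → $1.87.
carrots only: max(11/3, 88/36) = 3.667 servings → $1.65.
banana only: max(11/3, 88/7) = 12.57 servings → $3.14.
quinoa + carrots: intersection lies outside the first quadrant.
quinoa + banana with both tight: 1.716 servings and 0.8073 servings → $1.66.
carrots + banana with both tight: 2.149 servings and 1.517 servings → $1.35.
The minimum over all feasible corners is $1.35.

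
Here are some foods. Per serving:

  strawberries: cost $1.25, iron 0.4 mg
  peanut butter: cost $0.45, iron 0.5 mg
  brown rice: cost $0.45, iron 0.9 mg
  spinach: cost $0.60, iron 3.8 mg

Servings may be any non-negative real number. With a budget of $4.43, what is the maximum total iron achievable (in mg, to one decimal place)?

Iron per dollar: spinach 6.333, brown rice 2, peanut butter 1.111, strawberries 0.32.
With no serving limits, spend the whole cost allowance on spinach: $4.43 / $0.60 × 3.8 mg = 28.1 mg.

28.1 mg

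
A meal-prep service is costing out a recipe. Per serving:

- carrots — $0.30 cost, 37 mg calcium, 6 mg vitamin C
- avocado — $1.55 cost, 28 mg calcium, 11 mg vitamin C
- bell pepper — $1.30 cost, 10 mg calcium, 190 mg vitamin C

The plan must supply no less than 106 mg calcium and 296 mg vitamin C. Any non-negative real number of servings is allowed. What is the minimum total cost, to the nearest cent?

Two binding constraints pin down two serving amounts, so the optimal mix uses at most two foods. The candidates are each food alone (scaled to the tighter of calcium/vitamin C) and each pair with both constraints tight.
carrots only: max(106/37, 296/6) = 49.33 servings → $14.80.
avocado only: max(106/28, 296/11) = 26.91 servings → $41.71.
bell pepper only: max(106/10, 296/190) = 10.6 servings → $13.78.
carrots + avocado: the both-tight solution has a negative serving — not a feasible corner.
carrots + bell pepper with both tight: 2.465 servings and 1.48 servings → $2.66.
avocado + bell pepper with both tight: 3.298 servings and 1.367 servings → $6.89.
The minimum over all feasible corners is $2.66.

$2.66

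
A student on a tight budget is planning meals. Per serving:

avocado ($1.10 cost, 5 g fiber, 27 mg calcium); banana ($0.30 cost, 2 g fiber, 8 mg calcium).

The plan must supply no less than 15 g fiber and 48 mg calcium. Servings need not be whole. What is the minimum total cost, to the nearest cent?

$2.25

avocado only: max(15/5, 48/27) = 3 servings → $3.30.
banana only: max(15/2, 48/8) = 7.5 servings → $2.25.
avocado + banana: intersection lies outside the first quadrant.
The minimum over all feasible corners is $2.25.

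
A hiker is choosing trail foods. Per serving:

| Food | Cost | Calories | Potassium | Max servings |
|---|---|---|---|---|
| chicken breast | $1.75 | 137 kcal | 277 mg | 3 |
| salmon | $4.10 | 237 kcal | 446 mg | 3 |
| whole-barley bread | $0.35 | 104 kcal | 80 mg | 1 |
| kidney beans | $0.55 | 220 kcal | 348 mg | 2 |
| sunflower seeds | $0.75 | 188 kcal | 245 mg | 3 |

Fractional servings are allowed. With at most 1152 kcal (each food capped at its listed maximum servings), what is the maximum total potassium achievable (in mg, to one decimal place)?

Potassium per kcal: chicken breast 2.022, salmon 1.882, kidney beans 1.582, sunflower seeds 1.303, whole-barley bread 0.7692.
Take 3 servings of chicken breast: uses 411 kcal, +831.0 mg potassium (running total 831.0 mg).
Take 3 servings of salmon: uses 711 kcal, +1338.0 mg potassium (running total 2169.0 mg).
Take 0.1364 servings of kidney beans: uses 30 kcal, +47.5 mg potassium (running total 2216.5 mg).
Greedy by best ratio exhausts the calories allowance optimally: 2216.5 mg.

2216.5 mg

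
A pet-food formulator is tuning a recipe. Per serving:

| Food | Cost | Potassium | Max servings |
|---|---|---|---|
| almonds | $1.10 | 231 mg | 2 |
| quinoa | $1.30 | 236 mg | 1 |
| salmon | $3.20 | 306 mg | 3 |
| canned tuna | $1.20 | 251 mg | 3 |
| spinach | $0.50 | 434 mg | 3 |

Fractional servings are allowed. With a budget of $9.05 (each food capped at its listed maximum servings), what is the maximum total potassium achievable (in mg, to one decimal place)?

Potassium per dollar: spinach 868, almonds 210, canned tuna 209.2, quinoa 181.5, salmon 95.62.
Take 3 servings of spinach: spends $1.50, +1302.0 mg potassium (running total 1302.0 mg).
Take 2 servings of almonds: spends $2.20, +462.0 mg potassium (running total 1764.0 mg).
Take 3 servings of canned tuna: spends $3.60, +753.0 mg potassium (running total 2517.0 mg).
Take 1 serving of quinoa: spends $1.30, +236.0 mg potassium (running total 2753.0 mg).
Take 0.1406 servings of salmon: spends $0.45, +43.0 mg potassium (running total 2796.0 mg).
Filling greedily by potassium-per-dollar is optimal for one linear limit, giving 2796.0 mg.

2796.0 mg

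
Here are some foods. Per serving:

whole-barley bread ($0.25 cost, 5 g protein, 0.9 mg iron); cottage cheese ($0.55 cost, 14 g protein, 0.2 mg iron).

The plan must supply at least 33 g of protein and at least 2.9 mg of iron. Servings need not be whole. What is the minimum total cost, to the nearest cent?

$1.45

Compare the cost at each extreme point of the feasible region.
whole-barley bread only: max(33/5, 2.9/0.9) = 6.6 servings → $1.65.
cottage cheese only: max(33/14, 2.9/0.2) = 14.5 servings → $7.97.
whole-barley bread + cottage cheese with both tight: 2.931 servings and 1.31 servings → $1.45.
So the least-cost plan costs $1.45.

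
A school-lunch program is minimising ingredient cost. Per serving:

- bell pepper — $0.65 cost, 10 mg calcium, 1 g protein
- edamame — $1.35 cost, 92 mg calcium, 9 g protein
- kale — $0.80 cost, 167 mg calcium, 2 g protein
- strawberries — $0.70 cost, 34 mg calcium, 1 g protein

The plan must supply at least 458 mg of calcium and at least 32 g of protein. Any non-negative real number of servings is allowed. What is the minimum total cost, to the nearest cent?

With two linear requirements the optimum uses one or two foods; enumerate the corners.
bell pepper only: max(458/10, 32/1) = 45.8 servings → $29.77.
edamame only: max(458/92, 32/9) = 4.978 servings → $6.72.
kale only: max(458/167, 32/2) = 16 servings → $12.80.
strawberries only: max(458/34, 32/1) = 32 servings → $22.40.
bell pepper + edamame: the both-tight solution has a negative serving — not a feasible corner.
bell pepper + kale with both tight: 30.12 servings and 0.9388 servings → $20.33.
bell pepper + strawberries with both tight: 26.25 servings and 5.75 servings → $21.09.
edamame + kale with both tight: 3.357 servings and 0.8931 servings → $5.25.
edamame + strawberries with both tight: 2.944 servings and 5.505 servings → $7.83.
kale + strawberries: intersection lies outside the first quadrant.
Cheapest feasible corner: $5.25.

$5.25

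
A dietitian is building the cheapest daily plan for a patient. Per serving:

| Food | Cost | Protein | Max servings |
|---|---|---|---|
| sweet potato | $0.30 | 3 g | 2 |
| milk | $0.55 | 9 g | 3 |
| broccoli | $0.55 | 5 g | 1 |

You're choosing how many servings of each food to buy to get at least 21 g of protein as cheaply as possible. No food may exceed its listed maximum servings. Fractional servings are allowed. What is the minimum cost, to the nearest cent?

Cost per g of protein: milk $0.0611, sweet potato $0.1000, broccoli $0.1100.
Take 2.333 servings of milk: +21.0 g protein for $1.28 (total $1.28, still need 0.0 g).
Filling from the cheapest source first is optimal under one linear minimum: $1.28.

$1.28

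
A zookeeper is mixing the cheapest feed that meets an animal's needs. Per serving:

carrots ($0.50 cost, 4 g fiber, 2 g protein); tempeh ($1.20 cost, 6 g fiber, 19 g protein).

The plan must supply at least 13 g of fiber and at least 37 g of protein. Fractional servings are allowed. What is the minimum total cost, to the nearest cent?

$2.48

The cheapest plan sits at a corner of the feasible region — with two constraints it uses at most two foods.
carrots only: max(13/4, 37/2) = 18.5 servings → $9.25.
tempeh only: max(13/6, 37/19) = 2.167 servings → $2.60.
carrots + tempeh with both tight: 0.3906 servings and 1.906 servings → $2.48.
Cheapest feasible corner: $2.48.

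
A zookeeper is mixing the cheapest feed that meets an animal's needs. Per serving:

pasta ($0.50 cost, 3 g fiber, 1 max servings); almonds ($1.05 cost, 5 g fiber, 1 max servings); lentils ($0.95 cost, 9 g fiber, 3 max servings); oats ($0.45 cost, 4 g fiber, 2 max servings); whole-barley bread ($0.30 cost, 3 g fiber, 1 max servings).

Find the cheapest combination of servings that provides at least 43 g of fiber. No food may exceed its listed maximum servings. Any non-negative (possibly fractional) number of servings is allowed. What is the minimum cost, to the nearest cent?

$4.97

Cost per g of fiber: whole-barley bread $0.1000, lentils $0.1056, oats $0.1125, pasta $0.1667, almonds $0.2100.
Take 1 serving of whole-barley bread: +3.0 g fiber for $0.30 (total $0.30, still need 40.0 g).
Take 3 servings of lentils: +27.0 g fiber for $2.85 (total $3.15, still need 13.0 g).
Take 2 servings of oats: +8.0 g fiber for $0.90 (total $4.05, still need 5.0 g).
Take 1 serving of pasta: +3.0 g fiber for $0.50 (total $4.55, still need 2.0 g).
Take 0.4 servings of almonds: +2.0 g fiber for $0.42 (total $4.97, still need 0.0 g).
Greedy by cheapest-per-g is optimal for a single linear constraint, so the minimum cost is $4.97.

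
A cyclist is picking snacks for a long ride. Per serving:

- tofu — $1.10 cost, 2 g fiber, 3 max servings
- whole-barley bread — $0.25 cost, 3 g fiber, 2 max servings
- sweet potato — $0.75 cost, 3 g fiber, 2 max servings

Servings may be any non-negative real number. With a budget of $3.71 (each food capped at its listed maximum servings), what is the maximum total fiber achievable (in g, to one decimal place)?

Fiber per dollar: whole-barley bread 12, sweet potato 4, tofu 1.818.
Take 2 servings of whole-barley bread: spends $0.50, +6.0 g fiber (running total 6.0 g).
Take 2 servings of sweet potato: spends $1.50, +6.0 g fiber (running total 12.0 g).
Take 1.555 servings of tofu: spends $1.71, +3.1 g fiber (running total 15.1 g).
Greedy by best ratio exhausts the cost allowance optimally: 15.1 g.

15.1 g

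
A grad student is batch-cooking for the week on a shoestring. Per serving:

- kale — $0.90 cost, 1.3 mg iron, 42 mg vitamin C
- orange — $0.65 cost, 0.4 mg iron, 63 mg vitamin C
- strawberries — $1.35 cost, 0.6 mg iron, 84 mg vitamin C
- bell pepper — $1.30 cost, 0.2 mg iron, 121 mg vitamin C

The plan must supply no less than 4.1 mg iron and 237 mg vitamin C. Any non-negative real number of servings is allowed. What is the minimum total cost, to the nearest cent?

For a min-cost LP with two ≥-constraints, a basic feasible solution has at most two positive variables.
kale only: max(4.1/1.3, 237/42) = 5.643 servings → $5.08.
orange only: max(4.1/0.4, 237/63) = 10.25 servings → $6.66.
strawberries only: max(4.1/0.6, 237/84) = 6.833 servings → $9.22.
bell pepper only: max(4.1/0.2, 237/121) = 20.5 servings → $26.65.
kale + orange with both tight: 2.512 servings and 2.088 servings → $3.62.
kale + strawberries with both tight: 2.407 servings and 1.618 servings → $4.35.
kale + bell pepper with both tight: 3.013 servings and 0.9127 servings → $3.90.
orange + strawberries: intersection lies outside the first quadrant.
orange + bell pepper with both targets exact would need a negative amount; discard.
strawberries + bell pepper: intersection lies outside the first quadrant.
So the least-cost plan costs $3.62.

$3.62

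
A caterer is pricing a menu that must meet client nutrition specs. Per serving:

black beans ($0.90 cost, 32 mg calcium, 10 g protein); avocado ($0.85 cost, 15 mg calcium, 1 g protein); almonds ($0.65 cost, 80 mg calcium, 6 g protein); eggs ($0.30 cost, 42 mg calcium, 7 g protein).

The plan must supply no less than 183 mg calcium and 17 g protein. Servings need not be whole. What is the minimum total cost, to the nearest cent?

black beans only: max(183/32, 17/10) = 5.719 servings → $5.15.
avocado only: max(183/15, 17/1) = 17 servings → $14.45.
almonds only: max(183/80, 17/6) = 2.833 servings → $1.84.
eggs only: max(183/42, 17/7) = 4.357 servings → $1.31.
black beans + avocado with both tight: 0.6102 servings and 10.9 servings → $9.81.
black beans + almonds with both tight: 0.4309 servings and 2.115 servings → $1.76.
black beans + eggs: the both-tight solution has a negative serving — not a feasible corner.
avocado + almonds: intersection lies outside the first quadrant.
avocado + eggs with both tight: 9 servings and 1.143 servings → $7.99.
almonds + eggs with both tight: 1.841 servings and 0.8506 servings → $1.45.
Cheapest feasible corner: $1.31.

$1.31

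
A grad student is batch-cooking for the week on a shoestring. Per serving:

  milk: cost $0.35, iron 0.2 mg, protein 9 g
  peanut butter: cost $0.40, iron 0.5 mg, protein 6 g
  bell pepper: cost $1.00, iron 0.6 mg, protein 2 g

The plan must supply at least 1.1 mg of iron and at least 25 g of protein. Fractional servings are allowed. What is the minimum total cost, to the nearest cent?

At the optimum either one food covers both requirements or two foods hit both targets exactly; no other combination can be cheaper.
milk only: max(1.1/0.2, 25/9) = 5.5 servings → $1.93.
peanut butter only: max(1.1/0.5, 25/6) = 4.167 servings → $1.67.
bell pepper only: max(1.1/0.6, 25/2) = 12.5 servings → $12.50.
milk + peanut butter with both tight: 1.788 servings and 1.485 servings → $1.22.
milk + bell pepper with both tight: 2.56 servings and 0.98 servings → $1.88.
peanut butter + bell pepper with both targets exact would need a negative amount; discard.
So the least-cost plan costs $1.22.

$1.22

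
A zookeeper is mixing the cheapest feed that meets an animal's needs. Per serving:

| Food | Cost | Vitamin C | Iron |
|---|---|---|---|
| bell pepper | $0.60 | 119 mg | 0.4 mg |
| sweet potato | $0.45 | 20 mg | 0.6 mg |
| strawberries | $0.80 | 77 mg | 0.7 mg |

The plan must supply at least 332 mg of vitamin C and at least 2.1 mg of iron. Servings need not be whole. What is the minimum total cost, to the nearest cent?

This is a tiny linear program; its minimum lies at a vertex of the feasible set. List the vertices and price them.
bell pepper only: max(332/119, 2.1/0.4) = 5.25 servings → $3.15.
sweet potato only: max(332/20, 2.1/0.6) = 16.6 servings → $7.47.
strawberries only: max(332/77, 2.1/0.7) = 4.312 servings → $3.45.
bell pepper + sweet potato with both tight: 2.479 servings and 1.847 servings → $2.32.
bell pepper + strawberries with both tight: 1.347 servings and 2.23 servings → $2.59.
sweet potato + strawberries: the both-tight solution has a negative serving — not a feasible corner.
Cheapest feasible corner: $2.32.

$2.32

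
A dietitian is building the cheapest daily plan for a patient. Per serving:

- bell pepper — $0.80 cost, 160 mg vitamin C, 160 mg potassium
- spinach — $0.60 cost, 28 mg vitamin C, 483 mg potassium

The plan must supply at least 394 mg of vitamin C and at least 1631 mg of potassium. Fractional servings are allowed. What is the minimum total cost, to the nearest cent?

$3.22

Minimising a linear cost over {vitamin C ≥ 394, potassium ≥ 1631, servings ≥ 0} — the optimum is at a vertex, using one or two foods.
bell pepper only: max(394/160, 1631/160) = 10.19 servings → $8.15.
spinach only: max(394/28, 1631/483) = 14.07 servings → $8.44.
bell pepper + spinach with both tight: 1.987 servings and 2.719 servings → $3.22.
Cheapest feasible corner: $3.22.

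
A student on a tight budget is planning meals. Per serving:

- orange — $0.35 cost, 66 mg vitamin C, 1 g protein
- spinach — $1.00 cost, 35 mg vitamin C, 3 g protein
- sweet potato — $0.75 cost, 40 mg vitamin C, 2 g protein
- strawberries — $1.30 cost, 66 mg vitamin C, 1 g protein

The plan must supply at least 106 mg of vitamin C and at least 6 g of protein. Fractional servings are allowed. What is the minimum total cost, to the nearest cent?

Compare the cost at each extreme point of the feasible region.
orange only: max(106/66, 6/1) = 6 servings → $2.10.
spinach only: max(106/35, 6/3) = 3.029 servings → $3.03.
sweet potato only: max(106/40, 6/2) = 3 servings → $2.25.
strawberries only: max(106/66, 6/1) = 6 servings → $7.80.
orange + spinach with both tight: 0.6626 servings and 1.779 servings → $2.01.
orange + sweet potato with both targets exact would need a negative amount; discard.
orange + strawberries (both tight): parallel constraints — no distinct corner.
spinach + sweet potato with both tight: 0.56 servings and 2.16 servings → $2.18.
spinach + strawberries with both tight: 1.779 servings and 0.6626 servings → $2.64.
sweet potato + strawberries: intersection lies outside the first quadrant.
Cheapest feasible corner: $2.01.

$2.01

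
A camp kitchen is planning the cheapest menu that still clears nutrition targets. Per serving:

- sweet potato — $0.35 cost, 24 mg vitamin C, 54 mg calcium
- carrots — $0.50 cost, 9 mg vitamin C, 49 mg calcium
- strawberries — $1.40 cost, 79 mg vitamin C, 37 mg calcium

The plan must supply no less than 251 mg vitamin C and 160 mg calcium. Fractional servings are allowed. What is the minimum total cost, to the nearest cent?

$3.66

Check every corner: each single food scaled to meet both minima, and each pair solved so both constraints bind.
sweet potato only: max(251/24, 160/54) = 10.46 servings → $3.66.
carrots only: max(251/9, 160/49) = 27.89 servings → $13.94.
strawberries only: max(251/79, 160/37) = 4.324 servings → $6.05.
sweet potato + carrots: the both-tight solution has a negative serving — not a feasible corner.
sweet potato + strawberries with both tight: 0.9926 servings and 2.876 servings → $4.37.
carrots + strawberries with both tight: 0.9477 servings and 3.069 servings → $4.77.
So the least-cost plan costs $3.66.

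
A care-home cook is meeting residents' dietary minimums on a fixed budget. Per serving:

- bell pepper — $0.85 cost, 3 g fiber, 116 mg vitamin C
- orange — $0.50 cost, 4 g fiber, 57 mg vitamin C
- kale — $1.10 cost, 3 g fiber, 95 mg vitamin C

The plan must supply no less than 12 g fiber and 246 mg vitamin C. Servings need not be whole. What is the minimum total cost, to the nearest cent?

$1.99

With two linear requirements the optimum uses one or two foods; enumerate the corners.
bell pepper only: max(12/3, 246/116) = 4 servings → $3.40.
orange only: max(12/4, 246/57) = 4.316 servings → $2.16.
kale only: max(12/3, 246/95) = 4 servings → $4.40.
bell pepper + orange with both tight: 1.024 servings and 2.232 servings → $1.99.
bell pepper + kale: the both-tight solution has a negative serving — not a feasible corner.
orange + kale with both tight: 1.923 servings and 1.435 servings → $2.54.
The minimum over all feasible corners is $1.99.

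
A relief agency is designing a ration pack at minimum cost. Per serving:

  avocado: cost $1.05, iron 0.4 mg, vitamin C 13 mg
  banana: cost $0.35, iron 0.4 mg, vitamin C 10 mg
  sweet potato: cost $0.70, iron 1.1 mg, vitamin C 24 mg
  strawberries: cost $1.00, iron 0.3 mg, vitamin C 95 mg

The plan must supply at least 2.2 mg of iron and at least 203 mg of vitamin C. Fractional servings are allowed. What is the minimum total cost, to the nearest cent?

$2.82

For a min-cost LP with two ≥-constraints, a basic feasible solution has at most two positive variables.
avocado only: max(2.2/0.4, 203/13) = 15.62 servings → $16.40.
banana only: max(2.2/0.4, 203/10) = 20.3 servings → $7.11.
sweet potato only: max(2.2/1.1, 203/24) = 8.458 servings → $5.92.
strawberries only: max(2.2/0.3, 203/95) = 7.333 servings → $7.33.
avocado + banana with both targets exact would need a negative amount; discard.
avocado + sweet potato: the both-tight solution has a negative serving — not a feasible corner.
avocado + strawberries with both tight: 4.343 servings and 1.543 servings → $6.10.
banana + sweet potato: the both-tight solution has a negative serving — not a feasible corner.
banana + strawberries with both tight: 4.231 servings and 1.691 servings → $3.17.
sweet potato + strawberries with both tight: 1.522 servings and 1.752 servings → $2.82.
Cheapest feasible corner: $2.82.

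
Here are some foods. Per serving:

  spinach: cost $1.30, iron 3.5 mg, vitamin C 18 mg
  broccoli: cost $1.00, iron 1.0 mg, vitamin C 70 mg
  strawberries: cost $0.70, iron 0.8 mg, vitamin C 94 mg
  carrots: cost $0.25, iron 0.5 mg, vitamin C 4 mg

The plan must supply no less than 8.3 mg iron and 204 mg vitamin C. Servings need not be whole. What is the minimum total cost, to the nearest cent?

Check every corner: each single food scaled to meet both minima, and each pair solved so both constraints bind.
spinach only: max(8.3/3.5, 204/18) = 11.33 servings → $14.73.
broccoli only: max(8.3/1.0, 204/70) = 8.3 servings → $8.30.
strawberries only: max(8.3/0.8, 204/94) = 10.38 servings → $7.26.
carrots only: max(8.3/0.5, 204/4) = 51 servings → $12.75.
spinach + broccoli with both tight: 1.661 servings and 2.487 servings → $4.65.
spinach + strawberries with both tight: 1.961 servings and 1.795 servings → $3.81.
spinach + carrots with both targets exact would need a negative amount; discard.
broccoli + strawberries with both targets exact would need a negative amount; discard.
broccoli + carrots with both tight: 2.219 servings and 12.16 servings → $5.26.
strawberries + carrots with both tight: 1.571 servings and 14.09 servings → $4.62.
Cheapest feasible corner: $3.81.

$3.81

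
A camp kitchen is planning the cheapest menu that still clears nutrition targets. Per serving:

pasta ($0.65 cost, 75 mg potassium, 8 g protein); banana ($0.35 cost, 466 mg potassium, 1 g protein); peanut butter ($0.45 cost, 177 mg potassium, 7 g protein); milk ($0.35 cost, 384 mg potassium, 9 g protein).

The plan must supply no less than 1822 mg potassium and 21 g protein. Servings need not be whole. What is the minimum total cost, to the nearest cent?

$1.50

Two binding constraints pin down two serving amounts, so the optimal mix uses at most two foods. The candidates are each food alone (scaled to the tighter of potassium/protein) and each pair with both constraints tight.
pasta only: max(1822/75, 21/8) = 24.29 servings → $15.79.
banana only: max(1822/466, 21/1) = 21 servings → $7.35.
peanut butter only: max(1822/177, 21/7) = 10.29 servings → $4.63.
milk only: max(1822/384, 21/9) = 4.745 servings → $1.66.
pasta + banana with both tight: 2.18 servings and 3.559 servings → $2.66.
pasta + peanut butter with both targets exact would need a negative amount; discard.
pasta + milk: the both-tight solution has a negative serving — not a feasible corner.
banana + peanut butter with both tight: 2.929 servings and 2.582 servings → $2.19.
banana + milk with both tight: 2.187 servings and 2.09 servings → $1.50.
peanut butter + milk: the both-tight solution has a negative serving — not a feasible corner.
The minimum over all feasible corners is $1.50.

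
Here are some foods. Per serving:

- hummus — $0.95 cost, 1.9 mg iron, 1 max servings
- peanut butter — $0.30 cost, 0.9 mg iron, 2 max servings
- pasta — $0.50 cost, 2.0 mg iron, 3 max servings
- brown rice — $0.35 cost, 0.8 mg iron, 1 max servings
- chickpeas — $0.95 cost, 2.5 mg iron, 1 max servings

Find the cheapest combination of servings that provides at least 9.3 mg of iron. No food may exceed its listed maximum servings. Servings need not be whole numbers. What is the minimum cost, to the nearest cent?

Cost per mg of iron: pasta $0.2500, peanut butter $0.3333, chickpeas $0.3800, brown rice $0.4375, hummus $0.5000.
Take 3 servings of pasta: +6.0 mg iron for $1.50 (total $1.50, still need 3.3 mg).
Take 2 servings of peanut butter: +1.8 mg iron for $0.60 (total $2.10, still need 1.5 mg).
Take 0.6 servings of chickpeas: +1.5 mg iron for $0.57 (total $2.67, still need 0.0 mg).
Filling from the cheapest source first is optimal under one linear minimum: $2.67.

$2.67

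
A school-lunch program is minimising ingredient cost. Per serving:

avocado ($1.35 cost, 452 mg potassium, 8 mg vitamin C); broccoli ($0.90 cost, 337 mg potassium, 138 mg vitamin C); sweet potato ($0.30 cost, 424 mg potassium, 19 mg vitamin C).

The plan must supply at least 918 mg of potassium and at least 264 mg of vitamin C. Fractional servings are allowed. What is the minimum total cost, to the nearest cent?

The cheapest plan sits at a corner of the feasible region — with two constraints it uses at most two foods.
avocado only: max(918/452, 264/8) = 33 servings → $44.55.
broccoli only: max(918/337, 264/138) = 2.724 servings → $2.45.
sweet potato only: max(918/424, 264/19) = 13.89 servings → $4.17.
avocado + broccoli with both tight: 0.632 servings and 1.876 servings → $2.54.
avocado + sweet potato: the both-tight solution has a negative serving — not a feasible corner.
broccoli + sweet potato with both tight: 1.813 servings and 0.7238 servings → $1.85.
Cheapest feasible corner: $1.85.

$1.85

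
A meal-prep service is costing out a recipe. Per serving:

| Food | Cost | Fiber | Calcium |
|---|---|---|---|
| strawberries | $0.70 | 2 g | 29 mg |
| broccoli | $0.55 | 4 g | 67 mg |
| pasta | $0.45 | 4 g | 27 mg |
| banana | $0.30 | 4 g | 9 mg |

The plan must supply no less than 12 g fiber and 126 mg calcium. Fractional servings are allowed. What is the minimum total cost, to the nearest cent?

The cheapest plan sits at a corner of the feasible region — with two constraints it uses at most two foods.
strawberries only: max(12/2, 126/29) = 6 servings → $4.20.
broccoli only: max(12/4, 126/67) = 3 servings → $1.65.
pasta only: max(12/4, 126/27) = 4.667 servings → $2.10.
banana only: max(12/4, 126/9) = 14 servings → $4.20.
strawberries + broccoli with both targets exact would need a negative amount; discard.
strawberries + pasta with both tight: 2.903 servings and 1.548 servings → $2.73.
strawberries + banana with both tight: 4.041 servings and 0.9796 servings → $3.12.
broccoli + pasta with both tight: 1.125 servings and 1.875 servings → $1.46.
broccoli + banana with both tight: 1.707 servings and 1.293 servings → $1.33.
pasta + banana: intersection lies outside the first quadrant.
So the least-cost plan costs $1.33.

$1.33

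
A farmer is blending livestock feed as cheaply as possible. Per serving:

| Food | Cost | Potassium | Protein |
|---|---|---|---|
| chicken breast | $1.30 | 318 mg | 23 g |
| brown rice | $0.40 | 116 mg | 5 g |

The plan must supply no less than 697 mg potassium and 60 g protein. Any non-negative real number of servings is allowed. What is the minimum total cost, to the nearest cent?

Minimising a linear cost over {potassium ≥ 697, protein ≥ 60, servings ≥ 0} — the optimum is at a vertex, using one or two foods.
chicken breast only: max(697/318, 60/23) = 2.609 servings → $3.39.
brown rice only: max(697/116, 60/5) = 12 servings → $4.80.
chicken breast + brown rice: intersection lies outside the first quadrant.
Cheapest feasible corner: $3.39.

$3.39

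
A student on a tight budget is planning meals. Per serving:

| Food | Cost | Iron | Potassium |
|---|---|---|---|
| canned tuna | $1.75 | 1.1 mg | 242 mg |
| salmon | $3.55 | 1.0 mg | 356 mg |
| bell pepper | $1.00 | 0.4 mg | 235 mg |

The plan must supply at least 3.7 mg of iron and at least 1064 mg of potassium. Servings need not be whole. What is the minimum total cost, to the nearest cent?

$6.50

Compare the cost at each extreme point of the feasible region.
canned tuna only: max(3.7/1.1, 1064/242) = 4.397 servings → $7.69.
salmon only: max(3.7/1.0, 1064/356) = 3.7 servings → $13.13.
bell pepper only: max(3.7/0.4, 1064/235) = 9.25 servings → $9.25.
canned tuna + salmon with both tight: 1.693 servings and 1.838 servings → $9.49.
canned tuna + bell pepper with both tight: 2.745 servings and 1.701 servings → $6.50.
salmon + bell pepper: the both-tight solution has a negative serving — not a feasible corner.
So the least-cost plan costs $6.50.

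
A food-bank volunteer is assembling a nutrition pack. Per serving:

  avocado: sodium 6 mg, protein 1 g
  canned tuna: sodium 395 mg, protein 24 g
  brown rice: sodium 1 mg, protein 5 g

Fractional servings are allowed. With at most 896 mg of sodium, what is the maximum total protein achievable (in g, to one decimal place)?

4480.0 g

Protein per mg sodium: brown rice 5, avocado 0.1667, canned tuna 0.06076.
With no serving limits, spend the whole sodium allowance on brown rice: 896 mg / 1 mg × 5 g = 4480.0 g.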